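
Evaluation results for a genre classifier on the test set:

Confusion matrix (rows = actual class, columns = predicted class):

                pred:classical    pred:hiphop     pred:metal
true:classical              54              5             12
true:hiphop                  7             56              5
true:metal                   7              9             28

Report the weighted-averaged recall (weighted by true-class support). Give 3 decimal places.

Per-class recall (TP/(TP+FN)):
  classical: TP=54, FN=5+12=17 → 54/71 = 0.7606
  hiphop: TP=56, FN=7+5=12 → 56/68 = 0.8235
  metal: TP=28, FN=7+9=16 → 28/44 = 0.6364
Weighted-recall = Σ (supportᵢ/N)·recallᵢ with N=183: (71/183)·0.7606 + (68/183)·0.8235 + (44/183)·0.6364 = 0.754

0.754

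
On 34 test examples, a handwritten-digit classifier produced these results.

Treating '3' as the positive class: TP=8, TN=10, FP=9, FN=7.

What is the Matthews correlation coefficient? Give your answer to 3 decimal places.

MCC = (TP·TN − FP·FN) / √((TP+FP)(TP+FN)(TN+FP)(TN+FN))
Numerator = 8·10 − 9·7 = 17
Denominator = √(17·15·19·17) = √82365 = 286.9930
MCC = 17 / 286.9930 = 0.059

0.059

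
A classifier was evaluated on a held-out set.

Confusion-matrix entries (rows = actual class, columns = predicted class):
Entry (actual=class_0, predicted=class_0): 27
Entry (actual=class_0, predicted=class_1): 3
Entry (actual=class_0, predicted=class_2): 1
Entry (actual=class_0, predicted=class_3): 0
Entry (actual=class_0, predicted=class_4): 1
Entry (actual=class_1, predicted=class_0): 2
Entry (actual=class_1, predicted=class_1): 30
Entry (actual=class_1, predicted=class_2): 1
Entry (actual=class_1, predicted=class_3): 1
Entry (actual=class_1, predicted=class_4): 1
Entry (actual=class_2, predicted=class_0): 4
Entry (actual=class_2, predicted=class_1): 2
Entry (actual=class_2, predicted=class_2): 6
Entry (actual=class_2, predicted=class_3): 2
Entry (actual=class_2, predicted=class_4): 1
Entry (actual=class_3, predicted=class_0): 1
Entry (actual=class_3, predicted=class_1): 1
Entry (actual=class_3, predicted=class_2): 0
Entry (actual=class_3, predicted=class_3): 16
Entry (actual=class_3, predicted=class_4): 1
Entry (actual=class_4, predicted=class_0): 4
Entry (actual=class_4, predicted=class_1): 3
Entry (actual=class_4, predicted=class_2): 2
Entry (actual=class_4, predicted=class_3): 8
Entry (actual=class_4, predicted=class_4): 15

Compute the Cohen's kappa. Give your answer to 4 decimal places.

Observed agreement pₒ = trace/N = 94/133 = 0.70677
Expected agreement pₑ = Σ (rowᵢ·colᵢ)/N² = (32·38 + 35·39 + 15·10 + 19·27 + 32·19)/133² = 0.21776
κ = (pₒ − pₑ)/(1 − pₑ) = (0.70677 − 0.21776)/(1 − 0.21776) = 0.6251

0.6251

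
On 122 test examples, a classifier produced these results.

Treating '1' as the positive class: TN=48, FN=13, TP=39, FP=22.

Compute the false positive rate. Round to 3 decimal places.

FPR = FP/(FP+TN) = 22/(22+48) = 0.314

0.314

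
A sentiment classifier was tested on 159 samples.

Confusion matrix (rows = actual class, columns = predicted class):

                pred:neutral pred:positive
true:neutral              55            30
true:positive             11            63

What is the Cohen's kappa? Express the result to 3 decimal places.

Observed agreement pₒ = trace/N = 118/159 = 0.7421
Expected agreement pₑ = Σ (rowᵢ·colᵢ)/N² = (85·66 + 74·93)/159² = 0.4941
κ = (pₒ − pₑ)/(1 − pₑ) = (0.7421 − 0.4941)/(1 − 0.4941) = 0.490

0.490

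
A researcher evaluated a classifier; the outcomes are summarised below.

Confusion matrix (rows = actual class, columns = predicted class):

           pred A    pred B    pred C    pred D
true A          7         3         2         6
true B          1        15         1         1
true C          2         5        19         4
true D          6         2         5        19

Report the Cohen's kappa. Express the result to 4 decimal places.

Observed agreement pₒ = trace/N = 60/98 = 0.61224
Expected agreement pₑ = Σ (rowᵢ·colᵢ)/N² = (18·16 + 18·25 + 30·27 + 32·30)/98² = 0.26114
κ = (pₒ − pₑ)/(1 − pₑ) = (0.61224 − 0.26114)/(1 − 0.26114) = 0.4752

0.4752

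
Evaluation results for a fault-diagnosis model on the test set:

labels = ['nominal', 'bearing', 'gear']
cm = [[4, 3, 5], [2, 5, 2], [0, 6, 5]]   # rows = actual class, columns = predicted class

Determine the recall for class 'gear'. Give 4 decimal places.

0.4545

One-vs-rest for 'gear': TP = diagonal; FP = other classes predicted 'gear'; FN = 'gear' predicted as other.
recall = TP/(TP+FN).
gear: TP=5, FN=0+6=6 → 5/11 = 0.45455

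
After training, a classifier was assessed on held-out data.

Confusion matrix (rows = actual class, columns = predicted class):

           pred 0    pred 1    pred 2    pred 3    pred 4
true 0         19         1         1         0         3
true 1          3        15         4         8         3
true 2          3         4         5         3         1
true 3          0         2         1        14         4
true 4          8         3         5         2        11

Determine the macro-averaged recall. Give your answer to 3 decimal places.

0.521

Per-class recall (TP/(TP+FN)):
  0: TP=19, FN=1+1+0+3=5 → 19/24 = 0.7917
  1: TP=15, FN=3+4+8+3=18 → 15/33 = 0.4545
  2: TP=5, FN=3+4+3+1=11 → 5/16 = 0.3125
  3: TP=14, FN=0+2+1+4=7 → 14/21 = 0.6667
  4: TP=11, FN=8+3+5+2=18 → 11/29 = 0.3793
Macro-recall = mean = (0.7917 + 0.4545 + 0.3125 + 0.6667 + 0.3793) / 5 = 0.521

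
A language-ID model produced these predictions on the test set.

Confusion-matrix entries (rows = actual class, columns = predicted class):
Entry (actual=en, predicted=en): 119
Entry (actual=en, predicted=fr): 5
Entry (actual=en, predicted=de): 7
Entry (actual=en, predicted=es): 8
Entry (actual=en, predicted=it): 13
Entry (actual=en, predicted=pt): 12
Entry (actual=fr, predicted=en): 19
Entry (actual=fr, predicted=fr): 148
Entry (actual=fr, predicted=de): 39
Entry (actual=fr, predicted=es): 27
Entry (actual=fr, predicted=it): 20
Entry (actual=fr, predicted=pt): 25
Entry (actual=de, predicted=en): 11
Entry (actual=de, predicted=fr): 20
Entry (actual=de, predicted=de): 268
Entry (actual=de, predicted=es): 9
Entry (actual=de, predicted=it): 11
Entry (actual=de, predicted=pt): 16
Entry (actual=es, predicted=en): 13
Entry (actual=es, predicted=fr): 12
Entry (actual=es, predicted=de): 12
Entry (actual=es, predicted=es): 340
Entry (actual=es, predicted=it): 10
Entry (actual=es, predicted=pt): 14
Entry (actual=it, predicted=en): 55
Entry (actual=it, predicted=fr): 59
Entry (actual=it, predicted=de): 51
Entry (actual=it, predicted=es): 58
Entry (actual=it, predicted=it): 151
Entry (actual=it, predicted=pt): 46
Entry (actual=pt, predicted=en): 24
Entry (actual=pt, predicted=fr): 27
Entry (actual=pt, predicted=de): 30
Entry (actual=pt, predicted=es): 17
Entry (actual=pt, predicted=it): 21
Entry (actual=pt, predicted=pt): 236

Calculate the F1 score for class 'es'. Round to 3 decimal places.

Treat 'es' as positive and all other classes as negative.
F1 score = 2·TP/(2·TP+FP+FN).
es: TP=340, FP=8+27+9+58+17=119, FN=13+12+12+10+14=61 → 680/860 = 0.7907

0.791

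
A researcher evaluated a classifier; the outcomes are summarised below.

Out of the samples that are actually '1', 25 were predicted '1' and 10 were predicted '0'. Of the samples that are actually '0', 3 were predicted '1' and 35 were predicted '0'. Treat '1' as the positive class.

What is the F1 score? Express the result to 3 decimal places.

0.794

Precision = TP/(TP+FP) = 25/28 = 0.8929
Recall = TP/(TP+FN) = 25/35 = 0.7143
F1 = 2·TP/(2·TP+FP+FN) = 50/63 = 0.794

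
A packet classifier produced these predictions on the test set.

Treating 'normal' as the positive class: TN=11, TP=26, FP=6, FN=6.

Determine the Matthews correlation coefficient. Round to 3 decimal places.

0.460

MCC = (TP·TN − FP·FN) / √((TP+FP)(TP+FN)(TN+FP)(TN+FN))
Numerator = 26·11 − 6·6 = 250
Denominator = √(32·32·17·17) = √295936 = 544.0000
MCC = 250 / 544.0000 = 0.460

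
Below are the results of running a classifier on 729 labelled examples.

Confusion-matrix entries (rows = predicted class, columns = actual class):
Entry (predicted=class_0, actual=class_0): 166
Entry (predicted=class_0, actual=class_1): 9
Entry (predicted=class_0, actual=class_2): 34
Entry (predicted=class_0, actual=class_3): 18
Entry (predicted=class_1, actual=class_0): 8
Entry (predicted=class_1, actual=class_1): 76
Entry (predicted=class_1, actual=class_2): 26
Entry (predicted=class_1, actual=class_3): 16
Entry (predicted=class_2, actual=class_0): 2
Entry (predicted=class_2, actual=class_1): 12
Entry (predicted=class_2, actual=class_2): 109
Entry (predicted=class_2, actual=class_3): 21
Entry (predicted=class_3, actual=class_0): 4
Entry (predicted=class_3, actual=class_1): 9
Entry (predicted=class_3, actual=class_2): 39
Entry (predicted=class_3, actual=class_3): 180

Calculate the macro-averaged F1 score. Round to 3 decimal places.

Per-class F1 score (2·TP/(2·TP+FP+FN)):
  class_0: TP=166, FP=9+34+18=61, FN=8+2+4=14 → 332/407 = 0.8157
  class_1: TP=76, FP=8+26+16=50, FN=9+12+9=30 → 152/232 = 0.6552
  class_2: TP=109, FP=2+12+21=35, FN=34+26+39=99 → 218/352 = 0.6193
  class_3: TP=180, FP=4+9+39=52, FN=18+16+21=55 → 360/467 = 0.7709
Macro-F1 score = mean = (0.8157 + 0.6552 + 0.6193 + 0.7709) / 4 = 0.715

0.715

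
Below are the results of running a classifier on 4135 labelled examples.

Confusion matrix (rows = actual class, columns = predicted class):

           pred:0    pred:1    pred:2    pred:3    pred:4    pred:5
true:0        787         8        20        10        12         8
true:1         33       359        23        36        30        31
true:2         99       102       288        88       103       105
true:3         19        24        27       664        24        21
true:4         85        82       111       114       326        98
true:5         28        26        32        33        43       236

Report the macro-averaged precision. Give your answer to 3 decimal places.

0.617

Per-class precision (TP/(TP+FP)):
  0: TP=787, FP=33+99+19+85+28=264 → 787/1051 = 0.7488
  1: TP=359, FP=8+102+24+82+26=242 → 359/601 = 0.5973
  2: TP=288, FP=20+23+27+111+32=213 → 288/501 = 0.5749
  3: TP=664, FP=10+36+88+114+33=281 → 664/945 = 0.7026
  4: TP=326, FP=12+30+103+24+43=212 → 326/538 = 0.6059
  5: TP=236, FP=8+31+105+21+98=263 → 236/499 = 0.4729
Macro-precision = mean = (0.7488 + 0.5973 + 0.5749 + 0.7026 + 0.6059 + 0.4729) / 6 = 0.617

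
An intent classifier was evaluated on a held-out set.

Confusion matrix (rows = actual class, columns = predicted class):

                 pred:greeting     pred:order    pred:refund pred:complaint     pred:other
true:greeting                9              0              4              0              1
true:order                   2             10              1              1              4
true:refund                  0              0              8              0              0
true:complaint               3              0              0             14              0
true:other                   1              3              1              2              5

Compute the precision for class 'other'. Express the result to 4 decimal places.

precision = TP/(TP+FP).
other: TP=5, FP=1+4+0+0=5 → 5/10 = 0.50000

0.5000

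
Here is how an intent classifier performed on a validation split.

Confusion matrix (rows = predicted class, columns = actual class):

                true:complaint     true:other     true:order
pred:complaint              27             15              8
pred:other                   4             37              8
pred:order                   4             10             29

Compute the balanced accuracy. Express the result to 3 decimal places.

0.671

Balanced accuracy = mean of per-class recall.
  complaint: recall = 27/35 = 0.7714
  other: recall = 37/62 = 0.5968
  order: recall = 29/45 = 0.6444
Mean = (0.7714 + 0.5968 + 0.6444) / 3 = 0.671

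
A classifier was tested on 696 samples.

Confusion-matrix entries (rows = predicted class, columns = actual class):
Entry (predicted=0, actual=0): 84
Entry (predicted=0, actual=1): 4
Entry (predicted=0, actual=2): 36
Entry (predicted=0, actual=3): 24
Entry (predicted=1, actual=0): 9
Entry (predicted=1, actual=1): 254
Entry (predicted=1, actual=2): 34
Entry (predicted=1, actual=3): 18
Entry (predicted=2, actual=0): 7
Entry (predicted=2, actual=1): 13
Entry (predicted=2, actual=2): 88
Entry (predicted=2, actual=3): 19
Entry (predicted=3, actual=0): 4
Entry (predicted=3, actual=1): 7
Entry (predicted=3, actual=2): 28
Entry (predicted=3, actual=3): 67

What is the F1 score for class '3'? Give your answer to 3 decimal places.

One-vs-rest for '3': TP = diagonal; FP = other classes predicted '3'; FN = '3' predicted as other.
F1 score = 2·TP/(2·TP+FP+FN).
3: TP=67, FP=4+7+28=39, FN=24+18+19=61 → 134/234 = 0.5726

0.573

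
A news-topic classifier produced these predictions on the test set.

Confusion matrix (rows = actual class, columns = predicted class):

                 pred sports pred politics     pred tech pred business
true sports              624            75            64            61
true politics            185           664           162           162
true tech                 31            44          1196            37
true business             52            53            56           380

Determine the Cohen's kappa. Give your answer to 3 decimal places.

0.650

Observed agreement pₒ = trace/N = 2864/3846 = 0.7447
Expected agreement pₑ = Σ (rowᵢ·colᵢ)/N² = (824·892 + 1173·836 + 1308·1478 + 541·640)/3846² = 0.2701
κ = (pₒ − pₑ)/(1 − pₑ) = (0.7447 − 0.2701)/(1 − 0.2701) = 0.650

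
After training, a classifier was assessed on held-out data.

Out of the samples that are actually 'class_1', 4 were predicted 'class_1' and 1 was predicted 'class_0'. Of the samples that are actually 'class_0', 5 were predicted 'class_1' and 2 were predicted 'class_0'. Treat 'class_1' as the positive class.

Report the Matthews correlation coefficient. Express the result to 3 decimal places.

MCC = (TP·TN − FP·FN) / √((TP+FP)(TP+FN)(TN+FP)(TN+FN))
Numerator = 4·2 − 5·1 = 3
Denominator = √(9·5·7·3) = √945 = 30.7409
MCC = 3 / 30.7409 = 0.098

0.098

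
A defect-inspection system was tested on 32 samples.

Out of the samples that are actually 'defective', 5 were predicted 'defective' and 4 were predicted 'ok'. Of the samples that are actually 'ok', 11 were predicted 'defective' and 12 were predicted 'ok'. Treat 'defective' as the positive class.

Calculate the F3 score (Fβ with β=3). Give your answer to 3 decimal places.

Fβ = (1+β²)·TP / ((1+β²)·TP + β²·FN + FP), with β²=9
= 10·5 / (10·5 + 9·4 + 11) = 0.515

0.515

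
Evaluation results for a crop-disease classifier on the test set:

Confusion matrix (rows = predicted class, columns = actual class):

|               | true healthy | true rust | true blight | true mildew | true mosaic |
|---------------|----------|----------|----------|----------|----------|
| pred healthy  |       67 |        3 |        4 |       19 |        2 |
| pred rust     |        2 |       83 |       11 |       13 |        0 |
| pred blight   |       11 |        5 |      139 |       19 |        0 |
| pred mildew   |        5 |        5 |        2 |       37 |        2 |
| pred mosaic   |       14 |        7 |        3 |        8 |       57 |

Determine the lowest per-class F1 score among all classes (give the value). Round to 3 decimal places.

0.503

Per-class F1 score (2·TP/(2·TP+FP+FN)):
  healthy: TP=67, FP=3+4+19+2=28, FN=2+11+5+14=32 → 134/194 = 0.6907
  rust: TP=83, FP=2+11+13+0=26, FN=3+5+5+7=20 → 166/212 = 0.7830
  blight: TP=139, FP=11+5+19+0=35, FN=4+11+2+3=20 → 278/333 = 0.8348
  mildew: TP=37, FP=5+5+2+2=14, FN=19+13+19+8=59 → 74/147 = 0.5034
  mosaic: TP=57, FP=14+7+3+8=32, FN=2+0+0+2=4 → 114/150 = 0.7600
Lowest is class 'mildew' with F1 score = 0.503.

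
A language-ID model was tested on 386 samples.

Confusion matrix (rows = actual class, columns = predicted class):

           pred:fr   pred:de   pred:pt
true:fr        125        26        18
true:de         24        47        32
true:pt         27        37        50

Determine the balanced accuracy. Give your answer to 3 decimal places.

0.545

Balanced accuracy = mean of per-class recall.
  fr: recall = 125/169 = 0.7396
  de: recall = 47/103 = 0.4563
  pt: recall = 50/114 = 0.4386
Mean = (0.7396 + 0.4563 + 0.4386) / 3 = 0.545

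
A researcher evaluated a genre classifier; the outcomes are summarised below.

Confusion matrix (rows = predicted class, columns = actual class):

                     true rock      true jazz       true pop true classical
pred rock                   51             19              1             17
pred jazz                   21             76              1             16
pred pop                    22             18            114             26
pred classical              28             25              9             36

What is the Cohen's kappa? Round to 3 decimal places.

0.434

Observed agreement pₒ = trace/N = 277/480 = 0.5771
Expected agreement pₑ = Σ (rowᵢ·colᵢ)/N² = (122·88 + 138·114 + 125·180 + 95·98)/480² = 0.2529
κ = (pₒ − pₑ)/(1 − pₑ) = (0.5771 − 0.2529)/(1 − 0.2529) = 0.434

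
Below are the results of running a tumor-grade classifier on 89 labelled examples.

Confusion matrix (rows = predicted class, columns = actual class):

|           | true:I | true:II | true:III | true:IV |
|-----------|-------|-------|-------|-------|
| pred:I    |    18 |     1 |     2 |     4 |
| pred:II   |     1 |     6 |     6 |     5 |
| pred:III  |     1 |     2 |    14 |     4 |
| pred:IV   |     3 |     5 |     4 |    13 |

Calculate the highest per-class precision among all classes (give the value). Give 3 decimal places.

0.720

Per-class precision (TP/(TP+FP)):
  I: TP=18, FP=1+2+4=7 → 18/25 = 0.7200
  II: TP=6, FP=1+6+5=12 → 6/18 = 0.3333
  III: TP=14, FP=1+2+4=7 → 14/21 = 0.6667
  IV: TP=13, FP=3+5+4=12 → 13/25 = 0.5200
Highest is class 'I' with precision = 0.720.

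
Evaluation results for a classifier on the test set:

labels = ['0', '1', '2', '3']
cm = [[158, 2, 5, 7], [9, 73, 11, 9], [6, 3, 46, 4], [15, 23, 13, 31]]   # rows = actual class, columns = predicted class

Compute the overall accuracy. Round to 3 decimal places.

0.742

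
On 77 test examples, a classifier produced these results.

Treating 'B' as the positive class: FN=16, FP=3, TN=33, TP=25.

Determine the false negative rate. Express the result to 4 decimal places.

0.3902

FNR = FN/(FN+TP) = 16/(16+25) = 0.3902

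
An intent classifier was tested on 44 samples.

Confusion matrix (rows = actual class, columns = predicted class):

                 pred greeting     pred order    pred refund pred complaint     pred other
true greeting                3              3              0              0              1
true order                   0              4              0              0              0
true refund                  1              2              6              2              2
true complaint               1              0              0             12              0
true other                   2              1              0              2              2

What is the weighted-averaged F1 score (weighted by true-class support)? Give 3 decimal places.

Per-class F1 score (2·TP/(2·TP+FP+FN)):
  greeting: TP=3, FP=0+1+1+2=4, FN=3+0+0+1=4 → 6/14 = 0.4286
  order: TP=4, FP=3+2+0+1=6, FN=0+0+0+0=0 → 8/14 = 0.5714
  refund: TP=6, FP=0+0+0+0=0, FN=1+2+2+2=7 → 12/19 = 0.6316
  complaint: TP=12, FP=0+0+2+2=4, FN=1+0+0+0=1 → 24/29 = 0.8276
  other: TP=2, FP=1+0+2+0=3, FN=2+1+0+2=5 → 4/12 = 0.3333
Weighted-F1 score = Σ (supportᵢ/N)·F1 scoreᵢ with N=44: (7/44)·0.4286 + (4/44)·0.5714 + (13/44)·0.6316 + (13/44)·0.8276 + (7/44)·0.3333 = 0.604

0.604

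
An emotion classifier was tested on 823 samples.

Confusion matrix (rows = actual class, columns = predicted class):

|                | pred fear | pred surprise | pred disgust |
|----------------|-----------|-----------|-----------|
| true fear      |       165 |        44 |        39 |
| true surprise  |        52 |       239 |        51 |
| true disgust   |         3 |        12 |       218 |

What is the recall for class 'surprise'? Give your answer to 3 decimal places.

0.699

Take TP from the diagonal, FP from the rest of the 'surprise' prediction marginal, FN from the rest of the 'surprise' actual marginal.
recall = TP/(TP+FN).
surprise: TP=239, FN=52+51=103 → 239/342 = 0.6988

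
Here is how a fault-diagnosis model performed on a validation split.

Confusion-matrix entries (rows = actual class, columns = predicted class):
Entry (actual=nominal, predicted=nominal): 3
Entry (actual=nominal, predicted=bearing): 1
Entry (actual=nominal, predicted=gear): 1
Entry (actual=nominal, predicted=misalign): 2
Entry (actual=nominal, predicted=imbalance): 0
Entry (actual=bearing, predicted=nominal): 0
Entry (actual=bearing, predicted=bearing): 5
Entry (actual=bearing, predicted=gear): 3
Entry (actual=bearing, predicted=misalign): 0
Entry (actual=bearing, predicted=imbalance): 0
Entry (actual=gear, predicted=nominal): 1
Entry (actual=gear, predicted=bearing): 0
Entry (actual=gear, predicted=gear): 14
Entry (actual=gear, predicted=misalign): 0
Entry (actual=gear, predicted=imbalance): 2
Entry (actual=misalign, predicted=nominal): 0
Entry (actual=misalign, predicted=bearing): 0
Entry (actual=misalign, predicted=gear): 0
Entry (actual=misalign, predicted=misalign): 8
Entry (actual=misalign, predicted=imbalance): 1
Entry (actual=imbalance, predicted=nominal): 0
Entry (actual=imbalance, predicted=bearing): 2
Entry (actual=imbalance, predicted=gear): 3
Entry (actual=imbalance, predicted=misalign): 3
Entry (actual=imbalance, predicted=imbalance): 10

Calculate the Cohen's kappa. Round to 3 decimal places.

Observed agreement pₒ = trace/N = 40/59 = 0.6780
Expected agreement pₑ = Σ (rowᵢ·colᵢ)/N² = (7·4 + 8·8 + 17·21 + 9·13 + 18·13)/59² = 0.2298
κ = (pₒ − pₑ)/(1 − pₑ) = (0.6780 − 0.2298)/(1 − 0.2298) = 0.582

0.582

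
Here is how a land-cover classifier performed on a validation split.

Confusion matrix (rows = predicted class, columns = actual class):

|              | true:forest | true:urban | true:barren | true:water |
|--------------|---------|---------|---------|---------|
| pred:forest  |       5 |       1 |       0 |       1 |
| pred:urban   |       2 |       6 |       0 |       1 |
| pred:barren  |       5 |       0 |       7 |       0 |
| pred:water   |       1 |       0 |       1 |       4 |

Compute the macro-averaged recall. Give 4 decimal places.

Per-class recall (TP/(TP+FN)):
  forest: TP=5, FN=2+5+1=8 → 5/13 = 0.38462
  urban: TP=6, FN=1+0+0=1 → 6/7 = 0.85714
  barren: TP=7, FN=0+0+1=1 → 7/8 = 0.87500
  water: TP=4, FN=1+1+0=2 → 4/6 = 0.66667
Macro-recall = mean = (0.38462 + 0.85714 + 0.87500 + 0.66667) / 4 = 0.6959

0.6959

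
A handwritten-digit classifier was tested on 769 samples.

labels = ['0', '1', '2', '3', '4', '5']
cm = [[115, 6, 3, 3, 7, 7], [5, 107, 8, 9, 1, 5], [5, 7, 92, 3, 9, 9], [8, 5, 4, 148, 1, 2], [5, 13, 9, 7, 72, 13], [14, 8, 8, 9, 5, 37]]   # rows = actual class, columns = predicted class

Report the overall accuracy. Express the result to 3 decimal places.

0.743

Accuracy = trace / total = (115+107+92+148+72+37=571) / 769 = 571/769 = 0.743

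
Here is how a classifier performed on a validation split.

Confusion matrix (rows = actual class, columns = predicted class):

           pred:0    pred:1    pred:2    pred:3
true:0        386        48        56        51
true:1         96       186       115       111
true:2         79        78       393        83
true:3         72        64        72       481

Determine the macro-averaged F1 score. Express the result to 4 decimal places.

Per-class F1 score (2·TP/(2·TP+FP+FN)):
  0: TP=386, FP=96+79+72=247, FN=48+56+51=155 → 772/1174 = 0.65758
  1: TP=186, FP=48+78+64=190, FN=96+115+111=322 → 372/884 = 0.42081
  2: TP=393, FP=56+115+72=243, FN=79+78+83=240 → 786/1269 = 0.61939
  3: TP=481, FP=51+111+83=245, FN=72+64+72=208 → 962/1415 = 0.67986
Macro-F1 score = mean = (0.65758 + 0.42081 + 0.61939 + 0.67986) / 4 = 0.5944

0.5944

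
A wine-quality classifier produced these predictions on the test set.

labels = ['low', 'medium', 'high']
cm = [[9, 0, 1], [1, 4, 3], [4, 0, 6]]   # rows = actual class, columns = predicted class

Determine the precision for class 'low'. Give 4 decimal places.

One-vs-rest for 'low': TP = diagonal; FP = other classes predicted 'low'; FN = 'low' predicted as other.
precision = TP/(TP+FP).
low: TP=9, FP=1+4=5 → 9/14 = 0.64286

0.6429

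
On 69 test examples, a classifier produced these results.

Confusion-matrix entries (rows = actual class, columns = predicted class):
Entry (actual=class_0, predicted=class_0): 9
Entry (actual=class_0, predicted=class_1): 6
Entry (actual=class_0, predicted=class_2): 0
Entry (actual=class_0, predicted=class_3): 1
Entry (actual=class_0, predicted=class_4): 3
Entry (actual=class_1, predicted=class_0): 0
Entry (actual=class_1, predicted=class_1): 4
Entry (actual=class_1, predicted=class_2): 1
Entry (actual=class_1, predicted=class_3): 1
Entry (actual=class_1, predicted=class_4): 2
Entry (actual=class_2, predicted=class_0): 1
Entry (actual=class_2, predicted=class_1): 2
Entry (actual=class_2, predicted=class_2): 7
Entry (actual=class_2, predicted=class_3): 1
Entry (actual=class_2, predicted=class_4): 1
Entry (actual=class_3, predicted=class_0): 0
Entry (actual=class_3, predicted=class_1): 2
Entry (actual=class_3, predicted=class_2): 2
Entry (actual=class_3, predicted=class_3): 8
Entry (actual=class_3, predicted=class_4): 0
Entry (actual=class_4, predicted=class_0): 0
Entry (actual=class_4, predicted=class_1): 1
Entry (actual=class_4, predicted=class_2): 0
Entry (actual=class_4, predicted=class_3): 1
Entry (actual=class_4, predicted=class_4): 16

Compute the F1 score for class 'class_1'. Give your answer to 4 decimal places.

F1 score = 2·TP/(2·TP+FP+FN).
class_1: TP=4, FP=6+2+2+1=11, FN=0+1+1+2=4 → 8/23 = 0.34783

0.3478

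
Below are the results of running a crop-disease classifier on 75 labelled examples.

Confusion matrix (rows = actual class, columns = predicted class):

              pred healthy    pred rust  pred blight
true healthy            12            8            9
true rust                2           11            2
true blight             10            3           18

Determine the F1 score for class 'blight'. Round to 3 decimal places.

0.600

Treat 'blight' as positive and all other classes as negative.
F1 score = 2·TP/(2·TP+FP+FN).
blight: TP=18, FP=9+2=11, FN=10+3=13 → 36/60 = 0.6000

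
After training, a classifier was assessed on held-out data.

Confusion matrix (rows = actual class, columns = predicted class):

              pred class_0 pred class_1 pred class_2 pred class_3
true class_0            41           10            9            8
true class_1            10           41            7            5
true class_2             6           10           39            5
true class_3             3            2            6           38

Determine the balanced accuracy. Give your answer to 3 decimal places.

0.670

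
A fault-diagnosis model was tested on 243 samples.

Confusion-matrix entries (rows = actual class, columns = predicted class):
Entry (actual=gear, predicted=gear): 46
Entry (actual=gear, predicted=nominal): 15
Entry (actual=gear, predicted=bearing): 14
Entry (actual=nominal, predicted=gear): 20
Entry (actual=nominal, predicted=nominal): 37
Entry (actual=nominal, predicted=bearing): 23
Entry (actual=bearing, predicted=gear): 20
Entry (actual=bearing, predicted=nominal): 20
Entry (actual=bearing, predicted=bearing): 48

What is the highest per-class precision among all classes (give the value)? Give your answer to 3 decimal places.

0.565

Per-class precision (TP/(TP+FP)):
  gear: TP=46, FP=20+20=40 → 46/86 = 0.5349
  nominal: TP=37, FP=15+20=35 → 37/72 = 0.5139
  bearing: TP=48, FP=14+23=37 → 48/85 = 0.5647
Highest is class 'bearing' with precision = 0.565.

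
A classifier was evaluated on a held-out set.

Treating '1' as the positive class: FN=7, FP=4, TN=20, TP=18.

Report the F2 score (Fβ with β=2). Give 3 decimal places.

Fβ = (1+β²)·TP / ((1+β²)·TP + β²·FN + FP), with β²=4
= 5·18 / (5·18 + 4·7 + 4) = 0.738

0.738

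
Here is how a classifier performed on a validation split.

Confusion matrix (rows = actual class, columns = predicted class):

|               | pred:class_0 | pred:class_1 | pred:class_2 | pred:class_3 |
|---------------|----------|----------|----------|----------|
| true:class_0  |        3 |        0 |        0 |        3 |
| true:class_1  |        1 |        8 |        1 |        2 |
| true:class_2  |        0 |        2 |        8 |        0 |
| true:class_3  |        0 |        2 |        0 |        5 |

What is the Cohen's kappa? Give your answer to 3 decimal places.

Observed agreement pₒ = trace/N = 24/35 = 0.6857
Expected agreement pₑ = Σ (rowᵢ·colᵢ)/N² = (6·4 + 12·12 + 10·9 + 7·10)/35² = 0.2678
κ = (pₒ − pₑ)/(1 − pₑ) = (0.6857 − 0.2678)/(1 − 0.2678) = 0.571

0.571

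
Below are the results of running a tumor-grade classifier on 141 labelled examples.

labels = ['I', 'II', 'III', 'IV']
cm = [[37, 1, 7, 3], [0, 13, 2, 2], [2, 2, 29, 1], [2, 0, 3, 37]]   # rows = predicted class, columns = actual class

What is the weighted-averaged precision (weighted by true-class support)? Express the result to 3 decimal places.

Per-class precision (TP/(TP+FP)):
  I: TP=37, FP=1+7+3=11 → 37/48 = 0.7708
  II: TP=13, FP=0+2+2=4 → 13/17 = 0.7647
  III: TP=29, FP=2+2+1=5 → 29/34 = 0.8529
  IV: TP=37, FP=2+0+3=5 → 37/42 = 0.8810
Weighted-precision = Σ (supportᵢ/N)·precisionᵢ with N=141: (41/141)·0.7708 + (16/141)·0.7647 + (41/141)·0.8529 + (43/141)·0.8810 = 0.828

0.828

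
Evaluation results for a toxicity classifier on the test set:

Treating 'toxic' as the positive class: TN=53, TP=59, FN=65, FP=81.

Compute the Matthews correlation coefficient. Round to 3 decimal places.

-0.129

MCC = (TP·TN − FP·FN) / √((TP+FP)(TP+FN)(TN+FP)(TN+FN))
Numerator = 59·53 − 81·65 = -2138
Denominator = √(140·124·134·118) = √274496320 = 16567.9305
MCC = -2138 / 16567.9305 = -0.129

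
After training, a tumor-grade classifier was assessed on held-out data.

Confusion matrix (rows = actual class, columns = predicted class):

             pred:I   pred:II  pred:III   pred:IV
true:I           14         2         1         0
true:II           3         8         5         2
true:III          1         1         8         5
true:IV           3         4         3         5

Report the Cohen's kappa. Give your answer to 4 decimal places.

Observed agreement pₒ = trace/N = 35/65 = 0.53846
Expected agreement pₑ = Σ (rowᵢ·colᵢ)/N² = (17·21 + 18·15 + 15·17 + 15·12)/65² = 0.25136
κ = (pₒ − pₑ)/(1 − pₑ) = (0.53846 − 0.25136)/(1 − 0.25136) = 0.3835

0.3835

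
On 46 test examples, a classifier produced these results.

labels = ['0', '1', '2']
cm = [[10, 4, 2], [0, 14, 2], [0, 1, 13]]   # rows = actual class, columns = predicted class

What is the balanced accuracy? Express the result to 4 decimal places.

Balanced accuracy = mean of per-class recall.
  0: recall = 10/16 = 0.62500
  1: recall = 14/16 = 0.87500
  2: recall = 13/14 = 0.92857
Mean = (0.62500 + 0.87500 + 0.92857) / 3 = 0.8095

0.8095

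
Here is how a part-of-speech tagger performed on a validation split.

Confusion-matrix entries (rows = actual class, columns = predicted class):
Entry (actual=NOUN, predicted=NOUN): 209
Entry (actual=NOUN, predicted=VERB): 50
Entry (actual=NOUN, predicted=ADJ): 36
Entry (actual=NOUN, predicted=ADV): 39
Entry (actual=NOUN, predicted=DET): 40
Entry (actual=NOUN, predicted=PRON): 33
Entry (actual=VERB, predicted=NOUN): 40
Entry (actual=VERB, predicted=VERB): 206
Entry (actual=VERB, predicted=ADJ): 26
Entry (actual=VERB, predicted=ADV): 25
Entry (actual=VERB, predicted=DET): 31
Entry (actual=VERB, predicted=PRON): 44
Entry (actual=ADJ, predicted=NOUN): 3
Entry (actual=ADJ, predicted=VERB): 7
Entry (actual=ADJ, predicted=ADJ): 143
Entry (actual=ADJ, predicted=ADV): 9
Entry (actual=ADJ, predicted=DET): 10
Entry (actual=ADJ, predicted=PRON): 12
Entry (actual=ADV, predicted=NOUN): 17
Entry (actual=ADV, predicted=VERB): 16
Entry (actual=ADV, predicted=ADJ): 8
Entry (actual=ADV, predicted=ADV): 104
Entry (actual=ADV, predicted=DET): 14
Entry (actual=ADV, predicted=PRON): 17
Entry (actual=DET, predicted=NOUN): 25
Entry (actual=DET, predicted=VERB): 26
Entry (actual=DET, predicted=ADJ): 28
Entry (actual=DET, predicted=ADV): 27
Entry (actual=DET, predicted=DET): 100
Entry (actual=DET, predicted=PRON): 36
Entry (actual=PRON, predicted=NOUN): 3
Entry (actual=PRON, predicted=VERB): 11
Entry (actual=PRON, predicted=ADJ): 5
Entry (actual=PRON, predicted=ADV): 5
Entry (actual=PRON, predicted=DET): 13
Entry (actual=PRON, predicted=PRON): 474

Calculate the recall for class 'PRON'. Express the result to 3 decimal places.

0.928

Take TP from the diagonal, FP from the rest of the 'PRON' prediction marginal, FN from the rest of the 'PRON' actual marginal.
recall = TP/(TP+FN).
PRON: TP=474, FN=3+11+5+5+13=37 → 474/511 = 0.9276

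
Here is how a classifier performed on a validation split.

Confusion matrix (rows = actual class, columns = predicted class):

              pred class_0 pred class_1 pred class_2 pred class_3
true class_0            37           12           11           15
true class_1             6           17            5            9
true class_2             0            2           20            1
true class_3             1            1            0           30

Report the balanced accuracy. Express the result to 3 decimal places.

0.690

Balanced accuracy = mean of per-class recall.
  class_0: recall = 37/75 = 0.4933
  class_1: recall = 17/37 = 0.4595
  class_2: recall = 20/23 = 0.8696
  class_3: recall = 30/32 = 0.9375
Mean = (0.4933 + 0.4595 + 0.8696 + 0.9375) / 4 = 0.690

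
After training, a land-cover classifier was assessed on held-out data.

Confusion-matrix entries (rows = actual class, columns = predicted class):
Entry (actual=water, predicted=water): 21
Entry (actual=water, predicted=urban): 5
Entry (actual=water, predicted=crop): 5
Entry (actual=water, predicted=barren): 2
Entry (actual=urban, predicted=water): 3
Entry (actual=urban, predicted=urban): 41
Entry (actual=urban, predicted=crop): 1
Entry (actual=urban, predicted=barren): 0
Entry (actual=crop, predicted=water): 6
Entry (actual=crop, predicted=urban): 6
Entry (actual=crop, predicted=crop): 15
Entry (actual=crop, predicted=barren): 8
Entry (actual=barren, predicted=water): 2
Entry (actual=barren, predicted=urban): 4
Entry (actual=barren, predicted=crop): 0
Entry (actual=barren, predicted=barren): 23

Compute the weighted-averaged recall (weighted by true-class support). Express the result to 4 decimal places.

Per-class recall (TP/(TP+FN)):
  water: TP=21, FN=5+5+2=12 → 21/33 = 0.63636
  urban: TP=41, FN=3+1+0=4 → 41/45 = 0.91111
  crop: TP=15, FN=6+6+8=20 → 15/35 = 0.42857
  barren: TP=23, FN=2+4+0=6 → 23/29 = 0.79310
Weighted-recall = Σ (supportᵢ/N)·recallᵢ with N=142: (33/142)·0.63636 + (45/142)·0.91111 + (35/142)·0.42857 + (29/142)·0.79310 = 0.7042

0.7042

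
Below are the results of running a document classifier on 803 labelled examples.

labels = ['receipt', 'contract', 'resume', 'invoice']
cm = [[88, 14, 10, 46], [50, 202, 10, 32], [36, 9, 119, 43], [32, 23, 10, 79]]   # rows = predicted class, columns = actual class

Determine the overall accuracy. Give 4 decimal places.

0.6077

Accuracy = trace / total = (88+202+119+79=488) / 803 = 488/803 = 0.6077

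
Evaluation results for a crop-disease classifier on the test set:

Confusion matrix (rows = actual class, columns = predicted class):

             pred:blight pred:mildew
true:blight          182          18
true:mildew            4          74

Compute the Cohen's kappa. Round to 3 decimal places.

Observed agreement pₒ = trace/N = 256/278 = 0.9209
Expected agreement pₑ = Σ (rowᵢ·colᵢ)/N² = (200·186 + 78·92)/278² = 0.5742
κ = (pₒ − pₑ)/(1 − pₑ) = (0.9209 − 0.5742)/(1 − 0.5742) = 0.814

0.814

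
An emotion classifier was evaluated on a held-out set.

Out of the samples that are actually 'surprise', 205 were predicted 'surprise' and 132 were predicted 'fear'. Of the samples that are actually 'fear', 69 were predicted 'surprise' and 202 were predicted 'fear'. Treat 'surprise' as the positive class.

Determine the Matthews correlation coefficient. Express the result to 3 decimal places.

0.353

MCC = (TP·TN − FP·FN) / √((TP+FP)(TP+FN)(TN+FP)(TN+FN))
Numerator = 205·202 − 69·132 = 32302
Denominator = √(274·337·271·334) = √8357881732 = 91421.4512
MCC = 32302 / 91421.4512 = 0.353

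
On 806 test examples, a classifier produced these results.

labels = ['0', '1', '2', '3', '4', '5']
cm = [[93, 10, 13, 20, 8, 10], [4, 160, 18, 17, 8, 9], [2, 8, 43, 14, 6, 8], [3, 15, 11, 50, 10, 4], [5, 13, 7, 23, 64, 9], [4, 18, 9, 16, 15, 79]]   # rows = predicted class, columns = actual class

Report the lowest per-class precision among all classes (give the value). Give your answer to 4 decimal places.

0.5289

Per-class precision (TP/(TP+FP)):
  0: TP=93, FP=10+13+20+8+10=61 → 93/154 = 0.60390
  1: TP=160, FP=4+18+17+8+9=56 → 160/216 = 0.74074
  2: TP=43, FP=2+8+14+6+8=38 → 43/81 = 0.53086
  3: TP=50, FP=3+15+11+10+4=43 → 50/93 = 0.53763
  4: TP=64, FP=5+13+7+23+9=57 → 64/121 = 0.52893
  5: TP=79, FP=4+18+9+16+15=62 → 79/141 = 0.56028
Lowest is class '4' with precision = 0.5289.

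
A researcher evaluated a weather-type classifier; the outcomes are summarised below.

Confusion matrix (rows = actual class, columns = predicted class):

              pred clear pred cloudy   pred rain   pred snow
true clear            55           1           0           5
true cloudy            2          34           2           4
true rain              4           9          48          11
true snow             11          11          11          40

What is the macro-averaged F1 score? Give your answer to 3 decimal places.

0.713

Per-class F1 score (2·TP/(2·TP+FP+FN)):
  clear: TP=55, FP=2+4+11=17, FN=1+0+5=6 → 110/133 = 0.8271
  cloudy: TP=34, FP=1+9+11=21, FN=2+2+4=8 → 68/97 = 0.7010
  rain: TP=48, FP=0+2+11=13, FN=4+9+11=24 → 96/133 = 0.7218
  snow: TP=40, FP=5+4+11=20, FN=11+11+11=33 → 80/133 = 0.6015
Macro-F1 score = mean = (0.8271 + 0.7010 + 0.7218 + 0.6015) / 4 = 0.713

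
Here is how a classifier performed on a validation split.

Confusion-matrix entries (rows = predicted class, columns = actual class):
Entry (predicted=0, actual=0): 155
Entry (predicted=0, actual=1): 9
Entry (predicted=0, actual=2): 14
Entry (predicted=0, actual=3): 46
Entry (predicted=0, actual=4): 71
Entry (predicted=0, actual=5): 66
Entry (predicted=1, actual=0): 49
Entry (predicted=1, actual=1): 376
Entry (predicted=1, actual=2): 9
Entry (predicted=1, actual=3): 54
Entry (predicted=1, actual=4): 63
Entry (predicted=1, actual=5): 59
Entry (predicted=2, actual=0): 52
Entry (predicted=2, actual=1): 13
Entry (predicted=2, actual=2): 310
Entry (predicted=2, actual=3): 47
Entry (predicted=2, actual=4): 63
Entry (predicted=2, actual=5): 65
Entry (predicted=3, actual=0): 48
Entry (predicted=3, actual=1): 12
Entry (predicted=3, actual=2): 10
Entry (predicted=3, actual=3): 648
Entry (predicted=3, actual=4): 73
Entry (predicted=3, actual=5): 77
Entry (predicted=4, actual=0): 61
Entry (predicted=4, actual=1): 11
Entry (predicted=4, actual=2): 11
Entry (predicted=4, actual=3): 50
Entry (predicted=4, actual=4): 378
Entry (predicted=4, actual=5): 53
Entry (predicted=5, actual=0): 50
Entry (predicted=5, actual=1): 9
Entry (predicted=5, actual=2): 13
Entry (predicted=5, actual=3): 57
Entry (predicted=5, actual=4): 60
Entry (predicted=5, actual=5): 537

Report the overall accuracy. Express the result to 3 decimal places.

0.653

Accuracy = trace / total = (155+376+310+648+378+537=2404) / 3679 = 2404/3679 = 0.653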